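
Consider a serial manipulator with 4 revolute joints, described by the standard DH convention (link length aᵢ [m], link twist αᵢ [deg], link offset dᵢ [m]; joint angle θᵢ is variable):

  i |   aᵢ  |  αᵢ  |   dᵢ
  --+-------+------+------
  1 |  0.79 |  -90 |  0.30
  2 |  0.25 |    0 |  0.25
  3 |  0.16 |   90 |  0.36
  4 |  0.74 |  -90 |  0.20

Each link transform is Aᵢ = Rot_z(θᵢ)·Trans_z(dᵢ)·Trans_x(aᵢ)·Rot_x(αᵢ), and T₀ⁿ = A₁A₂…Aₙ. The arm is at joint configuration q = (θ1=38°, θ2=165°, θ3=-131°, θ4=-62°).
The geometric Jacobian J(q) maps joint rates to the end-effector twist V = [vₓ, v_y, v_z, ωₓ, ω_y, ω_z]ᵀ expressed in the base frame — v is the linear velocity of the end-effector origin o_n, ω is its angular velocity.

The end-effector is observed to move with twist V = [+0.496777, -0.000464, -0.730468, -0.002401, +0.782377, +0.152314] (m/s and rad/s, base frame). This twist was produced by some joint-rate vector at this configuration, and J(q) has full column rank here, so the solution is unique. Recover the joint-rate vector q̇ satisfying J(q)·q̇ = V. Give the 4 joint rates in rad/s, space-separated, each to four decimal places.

-0.5590 -0.3640 0.9820 0.8580

o_n = [0.8786, 0.6314, 0.1174]
J₁: ẑ×o_n = [-0.6314, 0.8786, 0.0000], ω = ẑ
J2: z=[-0.6157, 0.7880, 0.0000] o=[0.6225, 0.4864, 0.3000] → [-0.1439, -0.1124, -0.2910, -0.6157, 0.7880, 0.0000]
J3: z=[-0.6157, 0.7880, 0.0000] o=[0.2783, 0.5347, 0.2353] → [-0.0929, -0.0726, -0.5325, -0.6157, 0.7880, 0.0000]
J4: z=[0.4407, 0.3443, 0.8290] o=[0.1612, 0.9001, 0.1458] → [0.2130, 0.6073, -0.3654, 0.4407, 0.3443, 0.8290]
q̇ = J⁺·V = [-0.5590, -0.3640, 0.9820, 0.8580]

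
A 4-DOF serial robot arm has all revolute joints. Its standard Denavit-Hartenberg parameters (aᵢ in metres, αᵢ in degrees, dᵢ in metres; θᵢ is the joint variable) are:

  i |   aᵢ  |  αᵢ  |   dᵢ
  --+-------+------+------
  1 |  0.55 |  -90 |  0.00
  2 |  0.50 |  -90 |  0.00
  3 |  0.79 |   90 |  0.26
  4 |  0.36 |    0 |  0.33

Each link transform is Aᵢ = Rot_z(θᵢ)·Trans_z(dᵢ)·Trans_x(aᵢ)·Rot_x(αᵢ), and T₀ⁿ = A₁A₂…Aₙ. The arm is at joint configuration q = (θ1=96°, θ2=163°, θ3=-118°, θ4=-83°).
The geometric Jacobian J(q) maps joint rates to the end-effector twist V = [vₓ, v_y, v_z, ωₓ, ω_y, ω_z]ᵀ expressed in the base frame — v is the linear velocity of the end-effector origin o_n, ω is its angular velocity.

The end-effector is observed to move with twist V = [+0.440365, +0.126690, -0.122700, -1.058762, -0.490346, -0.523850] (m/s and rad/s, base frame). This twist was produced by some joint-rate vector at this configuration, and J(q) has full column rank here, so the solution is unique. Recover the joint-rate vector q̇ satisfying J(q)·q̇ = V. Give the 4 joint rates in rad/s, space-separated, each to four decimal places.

0.2000 0.8000 -0.5820 -0.6480

o_n = [-0.6569, 0.6884, -0.0396]
J₁: ẑ×o_n = [-0.6884, -0.6569, 0.0000], ω = ẑ
J2: z=[-0.9945, -0.1045, 0.0000] o=[-0.0575, 0.5470, 0.0000] → [0.0041, -0.0394, -0.2033, -0.9945, -0.1045, 0.0000]
J3: z=[0.0306, -0.2908, 0.9563] o=[-0.0075, 0.0715, -0.1462] → [-0.6210, -0.6243, -0.1700, 0.0306, -0.2908, 0.9563]
J4: z=[0.3786, 0.8888, 0.2581] o=[-0.7303, 0.2757, 0.2109] → [-0.3292, 0.1138, 0.0910, 0.3786, 0.8888, 0.2581]
q̇ = J⁺·V = [0.2000, 0.8000, -0.5820, -0.6480]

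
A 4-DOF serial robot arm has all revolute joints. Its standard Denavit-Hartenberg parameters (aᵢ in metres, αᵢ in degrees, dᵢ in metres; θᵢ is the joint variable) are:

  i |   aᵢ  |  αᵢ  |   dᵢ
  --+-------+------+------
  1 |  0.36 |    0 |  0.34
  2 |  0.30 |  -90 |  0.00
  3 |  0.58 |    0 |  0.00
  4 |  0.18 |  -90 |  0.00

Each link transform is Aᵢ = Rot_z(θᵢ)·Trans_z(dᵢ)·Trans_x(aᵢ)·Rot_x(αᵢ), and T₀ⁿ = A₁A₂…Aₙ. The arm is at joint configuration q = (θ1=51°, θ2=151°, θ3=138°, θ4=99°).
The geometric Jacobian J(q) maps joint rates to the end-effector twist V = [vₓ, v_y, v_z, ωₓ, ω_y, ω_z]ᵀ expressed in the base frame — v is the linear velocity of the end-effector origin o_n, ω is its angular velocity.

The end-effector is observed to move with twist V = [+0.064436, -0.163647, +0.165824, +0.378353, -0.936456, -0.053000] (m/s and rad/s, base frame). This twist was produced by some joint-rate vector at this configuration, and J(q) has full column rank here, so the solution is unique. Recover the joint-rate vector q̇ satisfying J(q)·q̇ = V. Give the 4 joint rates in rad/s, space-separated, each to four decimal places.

-0.5200 0.4670 0.1550 0.8550

o_n = [0.4389, 0.3656, 0.1029]
J₁: ẑ×o_n = [-0.3656, 0.4389, 0.0000], ω = ẑ
J2: z=[0.0000, 0.0000, 1.0000] o=[0.2266, 0.2798, 0.3400] → [-0.0858, 0.2124, 0.0000, 0.0000, 0.0000, 1.0000]
J3: z=[0.3746, -0.9272, 0.0000] o=[-0.0516, 0.1674, 0.3400] → [0.2199, 0.0888, 0.5291, 0.3746, -0.9272, 0.0000]
J4: z=[0.3746, -0.9272, 0.0000] o=[0.3480, 0.3289, -0.0481] → [-0.1400, -0.0566, 0.0980, 0.3746, -0.9272, 0.0000]
q̇ = J⁺·V = [-0.5200, 0.4670, 0.1550, 0.8550]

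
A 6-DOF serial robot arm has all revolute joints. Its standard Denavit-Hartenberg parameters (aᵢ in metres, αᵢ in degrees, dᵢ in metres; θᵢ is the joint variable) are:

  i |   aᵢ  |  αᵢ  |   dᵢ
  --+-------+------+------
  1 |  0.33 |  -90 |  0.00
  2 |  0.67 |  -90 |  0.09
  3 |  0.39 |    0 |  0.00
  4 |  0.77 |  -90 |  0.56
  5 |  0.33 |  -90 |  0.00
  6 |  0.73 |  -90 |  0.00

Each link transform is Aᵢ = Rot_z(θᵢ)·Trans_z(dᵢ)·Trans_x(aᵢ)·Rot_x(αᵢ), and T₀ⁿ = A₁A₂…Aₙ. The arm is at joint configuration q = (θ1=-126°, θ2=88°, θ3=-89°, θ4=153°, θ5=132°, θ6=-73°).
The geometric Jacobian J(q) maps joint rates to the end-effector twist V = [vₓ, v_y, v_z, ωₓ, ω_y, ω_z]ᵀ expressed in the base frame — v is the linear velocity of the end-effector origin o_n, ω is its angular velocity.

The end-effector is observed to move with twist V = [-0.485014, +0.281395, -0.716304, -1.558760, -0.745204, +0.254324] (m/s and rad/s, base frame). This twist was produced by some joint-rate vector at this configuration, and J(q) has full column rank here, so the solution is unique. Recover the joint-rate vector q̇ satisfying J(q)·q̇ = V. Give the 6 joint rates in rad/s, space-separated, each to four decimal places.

-0.1650 -0.7090 -0.9940 -0.5910 0.3790 0.0780

o_n = [-0.2617, -0.0347, -0.2328]
J₁: ẑ×o_n = [0.0347, -0.2617, 0.0000], ω = ẑ
J2: z=[0.8090, -0.5878, 0.0000] o=[-0.1940, -0.2670, 0.0000] → [0.1368, 0.1883, 0.1481, 0.8090, -0.5878, 0.0000]
J3: z=[0.5874, 0.8085, -0.0349] o=[-0.1349, -0.3388, -0.6696] → [0.3638, -0.2522, 0.2812, 0.5874, 0.8085, -0.0349]
J4: z=[0.5874, 0.8085, -0.0349] o=[0.1804, -0.5682, -0.6764] → [0.3773, -0.2451, 0.6709, 0.5874, 0.8085, -0.0349]
J5: z=[-0.3362, 0.2830, 0.8982] o=[-0.0574, 0.2818, -1.0333] → [0.5109, 0.0856, 0.1642, -0.3362, 0.2830, 0.8982]
J6: z=[0.9401, 0.1576, 0.3022] o=[-0.0389, -0.0304, -0.9280] → [0.1109, -0.7209, 0.0310, 0.9401, 0.1576, 0.3022]
q̇ = J⁺·V = [-0.1650, -0.7090, -0.9940, -0.5910, 0.3790, 0.0780]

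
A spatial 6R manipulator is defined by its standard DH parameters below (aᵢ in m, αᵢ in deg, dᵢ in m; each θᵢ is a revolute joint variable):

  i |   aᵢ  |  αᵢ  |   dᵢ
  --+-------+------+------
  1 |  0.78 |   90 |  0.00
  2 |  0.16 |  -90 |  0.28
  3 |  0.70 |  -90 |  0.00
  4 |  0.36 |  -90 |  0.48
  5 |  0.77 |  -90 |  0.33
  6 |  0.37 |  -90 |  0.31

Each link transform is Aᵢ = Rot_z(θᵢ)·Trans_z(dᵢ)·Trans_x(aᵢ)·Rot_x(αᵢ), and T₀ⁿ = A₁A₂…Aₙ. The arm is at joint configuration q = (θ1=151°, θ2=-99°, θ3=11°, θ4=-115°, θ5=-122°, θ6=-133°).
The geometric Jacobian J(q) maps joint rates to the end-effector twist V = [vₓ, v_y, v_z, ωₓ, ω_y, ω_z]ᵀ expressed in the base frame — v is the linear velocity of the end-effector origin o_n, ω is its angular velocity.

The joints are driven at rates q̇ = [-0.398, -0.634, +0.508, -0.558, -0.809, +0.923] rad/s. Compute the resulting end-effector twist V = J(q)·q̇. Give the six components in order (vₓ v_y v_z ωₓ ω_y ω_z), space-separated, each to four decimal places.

0.3074 -0.3994 0.3094 -1.0736 0.1796 0.4837

o_n = [-1.5147, -0.2954, -1.1066]
J₁: ẑ×o_n = [0.2954, -1.5147, 0.0000], ω = ẑ
J2: z=[0.4848, 0.8746, 0.0000] o=[-0.6822, 0.3782, 0.0000] → [-0.9679, 0.5365, 0.4016, 0.4848, 0.8746, 0.0000]
J3: z=[-0.8639, 0.4788, -0.1564] o=[-0.5246, 0.6109, -0.1580] → [-0.5960, -0.6645, 1.2570, -0.8639, 0.4788, -0.1564]
J4: z=[-0.5020, -0.8441, 0.1885] o=[-0.4953, 0.4420, -0.8367] → [0.3668, -0.3276, -0.4903, -0.5020, -0.8441, 0.1885]
J5: z=[-0.3272, -0.0164, -0.9448] o=[-1.0245, 0.2298, -0.6498] → [-0.4887, 0.3137, 0.1638, -0.3272, -0.0164, -0.9448]
J6: z=[-0.9450, 0.0072, 0.3271] o=[-1.1336, -0.5455, -0.9478] → [-0.0830, -0.2747, -0.2336, -0.9450, 0.0072, 0.3271]
V = J·q̇ = [0.3074, -0.3994, 0.3094, -1.0736, 0.1796, 0.4837]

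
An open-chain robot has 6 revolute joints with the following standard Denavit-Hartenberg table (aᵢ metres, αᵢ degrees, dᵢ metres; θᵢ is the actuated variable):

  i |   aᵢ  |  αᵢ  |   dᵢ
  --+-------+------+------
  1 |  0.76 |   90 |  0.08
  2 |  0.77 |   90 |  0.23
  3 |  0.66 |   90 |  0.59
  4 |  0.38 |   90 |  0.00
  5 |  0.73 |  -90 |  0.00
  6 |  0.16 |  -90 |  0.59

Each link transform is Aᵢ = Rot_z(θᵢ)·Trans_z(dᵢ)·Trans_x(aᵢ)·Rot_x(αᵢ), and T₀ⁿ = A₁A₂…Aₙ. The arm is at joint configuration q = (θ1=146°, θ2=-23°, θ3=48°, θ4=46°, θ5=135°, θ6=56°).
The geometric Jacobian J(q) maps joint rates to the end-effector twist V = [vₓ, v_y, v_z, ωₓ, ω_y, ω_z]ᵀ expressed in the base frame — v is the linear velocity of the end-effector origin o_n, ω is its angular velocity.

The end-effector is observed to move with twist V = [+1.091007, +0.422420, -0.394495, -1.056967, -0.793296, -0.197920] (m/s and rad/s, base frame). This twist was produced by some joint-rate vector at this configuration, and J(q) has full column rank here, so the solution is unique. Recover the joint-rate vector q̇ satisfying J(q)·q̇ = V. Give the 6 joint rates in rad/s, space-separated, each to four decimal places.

o_n = [-1.1775, 1.0628, -0.5232]
J₁: ẑ×o_n = [-1.0628, -1.1775, 0.0000], ω = ẑ
J2: z=[0.5592, 0.8290, 0.0000] o=[-0.6301, 0.4250, 0.0800] → [-0.5001, 0.3373, 0.8105, 0.5592, 0.8290, 0.0000]
J3: z=[0.3239, -0.2185, -0.9205] o=[-1.0891, 1.0120, -0.2209] → [0.1128, 0.1793, -0.0029, 0.3239, -0.2185, -0.9205]
J4: z=[-0.9413, -0.1722, -0.2904] o=[-0.9607, 1.5170, -0.9365] → [-0.2031, 0.4520, 0.3903, -0.9413, -0.1722, -0.2904]
J5: z=[-0.2934, 0.8427, 0.4514] o=[-0.8972, 1.7109, -1.2572] → [0.9110, 0.0889, 0.4263, -0.2934, 0.8427, 0.4514]
J6: z=[0.5475, -0.2389, 0.8020] o=[-1.4693, 1.3587, -0.9715] → [0.1302, -0.0114, -0.0923, 0.5475, -0.2389, 0.8020]
q̇ = J⁺·V = [-0.2960, -0.9970, 0.2320, 0.7520, 0.3800, 0.4470]

-0.2960 -0.9970 0.2320 0.7520 0.3800 0.4470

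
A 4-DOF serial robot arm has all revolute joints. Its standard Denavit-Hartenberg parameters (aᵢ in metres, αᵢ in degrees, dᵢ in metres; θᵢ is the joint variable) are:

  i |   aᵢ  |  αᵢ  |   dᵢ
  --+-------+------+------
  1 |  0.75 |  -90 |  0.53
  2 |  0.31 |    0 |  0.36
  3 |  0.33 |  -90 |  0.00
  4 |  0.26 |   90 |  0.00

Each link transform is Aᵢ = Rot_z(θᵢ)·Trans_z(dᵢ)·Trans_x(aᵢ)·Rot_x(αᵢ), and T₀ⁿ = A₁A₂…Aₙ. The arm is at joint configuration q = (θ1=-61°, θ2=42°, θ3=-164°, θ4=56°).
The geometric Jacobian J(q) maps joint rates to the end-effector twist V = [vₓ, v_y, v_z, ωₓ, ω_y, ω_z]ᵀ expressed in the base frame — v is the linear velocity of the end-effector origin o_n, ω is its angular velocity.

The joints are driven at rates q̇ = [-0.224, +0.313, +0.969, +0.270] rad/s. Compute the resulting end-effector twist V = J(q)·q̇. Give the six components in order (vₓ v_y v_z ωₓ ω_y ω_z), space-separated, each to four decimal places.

o_n = [0.4795, -0.5671, 0.7257]
J₁: ẑ×o_n = [0.5671, 0.4795, -0.0000], ω = ẑ
J2: z=[0.8746, 0.4848, 0.0000] o=[0.3636, -0.6560, 0.5300] → [0.0949, -0.1712, 0.0215, 0.8746, 0.4848, 0.0000]
J3: z=[0.8746, 0.4848, 0.0000] o=[0.7902, -0.6829, 0.3226] → [0.1955, -0.3526, 0.2519, 0.8746, 0.4848, 0.0000]
J4: z=[0.4111, -0.7417, 0.5299] o=[0.7054, -0.5300, 0.6024] → [-0.0718, -0.1704, -0.1828, 0.4111, -0.7417, 0.5299]
V = J·q̇ = [0.0727, -0.5487, 0.2015, 1.2323, 0.4213, -0.0809]

0.0727 -0.5487 0.2015 1.2323 0.4213 -0.0809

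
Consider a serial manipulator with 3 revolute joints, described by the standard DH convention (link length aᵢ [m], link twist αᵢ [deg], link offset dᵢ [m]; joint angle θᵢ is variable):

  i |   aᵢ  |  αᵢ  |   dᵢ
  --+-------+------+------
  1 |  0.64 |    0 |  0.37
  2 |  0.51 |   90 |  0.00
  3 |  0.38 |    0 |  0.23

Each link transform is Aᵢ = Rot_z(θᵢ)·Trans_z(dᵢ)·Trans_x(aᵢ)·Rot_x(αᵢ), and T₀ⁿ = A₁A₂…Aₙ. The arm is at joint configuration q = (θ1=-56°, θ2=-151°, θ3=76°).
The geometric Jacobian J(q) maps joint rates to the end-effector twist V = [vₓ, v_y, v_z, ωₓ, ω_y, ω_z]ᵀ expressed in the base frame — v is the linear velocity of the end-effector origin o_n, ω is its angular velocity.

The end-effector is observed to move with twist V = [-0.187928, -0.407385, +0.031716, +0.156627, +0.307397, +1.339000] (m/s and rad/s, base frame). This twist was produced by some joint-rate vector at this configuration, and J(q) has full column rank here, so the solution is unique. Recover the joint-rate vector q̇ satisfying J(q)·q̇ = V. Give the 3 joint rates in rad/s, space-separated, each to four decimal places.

0.6390 0.7000 0.3450

o_n = [-0.0740, -0.0524, 0.7387]
J₁: ẑ×o_n = [0.0524, -0.0740, 0.0000], ω = ẑ
J2: z=[0.0000, 0.0000, 1.0000] o=[0.3579, -0.5306, 0.3700] → [-0.4782, -0.4319, 0.0000, 0.0000, 0.0000, 1.0000]
J3: z=[0.4540, 0.8910, 0.0000] o=[-0.0965, -0.2990, 0.3700] → [0.3285, -0.1674, 0.0919, 0.4540, 0.8910, 0.0000]
q̇ = J⁺·V = [0.6390, 0.7000, 0.3450]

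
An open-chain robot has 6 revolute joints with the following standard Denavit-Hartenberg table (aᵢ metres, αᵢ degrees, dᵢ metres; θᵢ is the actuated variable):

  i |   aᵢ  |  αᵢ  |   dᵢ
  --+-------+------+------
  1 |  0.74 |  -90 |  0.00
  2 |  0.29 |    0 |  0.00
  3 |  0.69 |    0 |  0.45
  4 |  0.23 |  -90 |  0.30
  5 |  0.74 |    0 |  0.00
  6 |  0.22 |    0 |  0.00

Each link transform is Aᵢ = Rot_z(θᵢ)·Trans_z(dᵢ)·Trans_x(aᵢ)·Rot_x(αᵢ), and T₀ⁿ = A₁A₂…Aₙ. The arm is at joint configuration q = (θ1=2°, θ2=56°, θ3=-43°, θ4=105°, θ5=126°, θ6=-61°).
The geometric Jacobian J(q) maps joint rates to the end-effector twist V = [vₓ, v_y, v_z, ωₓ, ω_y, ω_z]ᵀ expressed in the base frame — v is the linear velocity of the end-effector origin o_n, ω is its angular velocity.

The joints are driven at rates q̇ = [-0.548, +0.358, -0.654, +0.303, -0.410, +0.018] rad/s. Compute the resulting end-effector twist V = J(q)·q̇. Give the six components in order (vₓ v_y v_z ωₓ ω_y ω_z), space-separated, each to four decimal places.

o_n = [1.6277, 0.0088, -0.2968]
J₁: ẑ×o_n = [-0.0088, 1.6277, 0.0000], ω = ẑ
J2: z=[-0.0349, 0.9994, 0.0000] o=[0.7395, 0.0258, 0.0000] → [-0.2966, -0.0104, -0.8871, -0.0349, 0.9994, 0.0000]
J3: z=[-0.0349, 0.9994, 0.0000] o=[0.9016, 0.0315, -0.2404] → [-0.0563, -0.0020, -0.7249, -0.0349, 0.9994, 0.0000]
J4: z=[-0.0349, 0.9994, 0.0000] o=[1.5578, 0.5047, -0.3956] → [0.0988, 0.0035, -0.0526, -0.0349, 0.9994, 0.0000]
J5: z=[-0.8824, -0.0308, 0.4695] o=[1.4394, 0.8007, -0.5987] → [0.3625, 0.3549, 0.7046, -0.8824, -0.0308, 0.4695]
J6: z=[-0.8824, -0.0308, 0.4695] o=[1.6644, 0.2095, -0.2147] → [0.0968, -0.0897, 0.1760, -0.8824, -0.0308, 0.4695]
V = J·q̇ = [-0.1815, -1.0405, -0.1452, 0.3457, 0.0191, -0.7320]

-0.1815 -1.0405 -0.1452 0.3457 0.0191 -0.7320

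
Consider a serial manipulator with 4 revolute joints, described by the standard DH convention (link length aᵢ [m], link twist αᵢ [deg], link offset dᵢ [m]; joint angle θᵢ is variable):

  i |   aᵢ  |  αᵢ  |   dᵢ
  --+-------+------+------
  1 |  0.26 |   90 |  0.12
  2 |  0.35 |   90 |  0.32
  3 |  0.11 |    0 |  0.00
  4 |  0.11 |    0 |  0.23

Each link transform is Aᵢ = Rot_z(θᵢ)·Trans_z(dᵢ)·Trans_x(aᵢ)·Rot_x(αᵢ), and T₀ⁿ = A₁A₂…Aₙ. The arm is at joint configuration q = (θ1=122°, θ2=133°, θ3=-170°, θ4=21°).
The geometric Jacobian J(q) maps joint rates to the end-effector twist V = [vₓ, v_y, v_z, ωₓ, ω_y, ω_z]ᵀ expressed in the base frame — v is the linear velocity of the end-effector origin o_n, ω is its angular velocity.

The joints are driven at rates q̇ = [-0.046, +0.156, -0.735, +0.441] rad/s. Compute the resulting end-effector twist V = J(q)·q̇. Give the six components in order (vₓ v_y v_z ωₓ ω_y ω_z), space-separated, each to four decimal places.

o_n = [0.0335, 0.4073, 0.3846]
J₁: ẑ×o_n = [-0.4073, 0.0335, 0.0000], ω = ẑ
J2: z=[0.8480, 0.5299, 0.0000] o=[-0.1378, 0.2205, 0.1200] → [0.1402, -0.2244, 0.0677, 0.8480, 0.5299, 0.0000]
J3: z=[-0.3876, 0.6202, 0.6820] o=[0.2601, 0.1876, 0.3760] → [-0.1445, -0.1512, 0.0554, -0.3876, 0.6202, 0.6820]
J4: z=[-0.3876, 0.6202, 0.6820] o=[0.2047, 0.2402, 0.2967] → [-0.0595, -0.0827, 0.0414, -0.3876, 0.6202, 0.6820]
V = J·q̇ = [0.1206, 0.0381, -0.0119, 0.2462, -0.0997, -0.2465]

0.1206 0.0381 -0.0119 0.2462 -0.0997 -0.2465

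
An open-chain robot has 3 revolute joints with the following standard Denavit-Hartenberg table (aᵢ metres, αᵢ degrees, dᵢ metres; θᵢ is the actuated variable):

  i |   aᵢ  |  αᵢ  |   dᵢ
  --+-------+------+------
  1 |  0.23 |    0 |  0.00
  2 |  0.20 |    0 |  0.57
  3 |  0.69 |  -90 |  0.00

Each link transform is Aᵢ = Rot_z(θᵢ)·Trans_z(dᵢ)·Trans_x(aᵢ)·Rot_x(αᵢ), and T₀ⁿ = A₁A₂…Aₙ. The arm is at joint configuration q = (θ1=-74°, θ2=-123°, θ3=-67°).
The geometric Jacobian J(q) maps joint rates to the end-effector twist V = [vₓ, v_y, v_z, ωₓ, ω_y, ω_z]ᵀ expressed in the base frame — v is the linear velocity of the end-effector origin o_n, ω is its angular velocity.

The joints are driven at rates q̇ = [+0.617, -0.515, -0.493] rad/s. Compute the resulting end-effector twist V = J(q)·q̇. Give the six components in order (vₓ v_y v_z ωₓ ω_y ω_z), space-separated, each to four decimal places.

0.3988 0.0478 0.0000 0.0000 0.0000 -0.3910

o_n = [-0.2000, 0.5236, 0.5700]
J₁: ẑ×o_n = [-0.5236, -0.2000, 0.0000], ω = ẑ
J2: z=[0.0000, 0.0000, 1.0000] o=[0.0634, -0.2211, 0.0000] → [-0.7447, -0.2634, 0.0000, 0.0000, 0.0000, 1.0000]
J3: z=[0.0000, 0.0000, 1.0000] o=[-0.1279, -0.1626, 0.5700] → [-0.6862, -0.0721, 0.0000, 0.0000, 0.0000, 1.0000]
V = J·q̇ = [0.3988, 0.0478, 0.0000, 0.0000, 0.0000, -0.3910]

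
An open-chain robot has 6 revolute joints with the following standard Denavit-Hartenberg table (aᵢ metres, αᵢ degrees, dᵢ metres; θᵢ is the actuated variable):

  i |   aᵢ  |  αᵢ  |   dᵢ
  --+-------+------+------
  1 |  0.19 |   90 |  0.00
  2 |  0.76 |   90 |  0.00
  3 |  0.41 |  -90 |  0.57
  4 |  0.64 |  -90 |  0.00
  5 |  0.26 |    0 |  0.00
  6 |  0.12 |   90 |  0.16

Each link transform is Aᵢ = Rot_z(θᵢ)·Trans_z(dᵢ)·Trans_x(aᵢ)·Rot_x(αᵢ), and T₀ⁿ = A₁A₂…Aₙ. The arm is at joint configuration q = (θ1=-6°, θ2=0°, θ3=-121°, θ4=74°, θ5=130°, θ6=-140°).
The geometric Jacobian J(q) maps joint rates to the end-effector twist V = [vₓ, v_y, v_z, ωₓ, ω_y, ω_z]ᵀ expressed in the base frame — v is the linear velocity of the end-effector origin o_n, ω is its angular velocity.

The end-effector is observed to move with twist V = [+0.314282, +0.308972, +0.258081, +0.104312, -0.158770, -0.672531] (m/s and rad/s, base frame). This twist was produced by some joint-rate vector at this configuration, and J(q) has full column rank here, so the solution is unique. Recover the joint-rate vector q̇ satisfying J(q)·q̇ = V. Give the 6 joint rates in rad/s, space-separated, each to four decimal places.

0.3220 0.6690 0.8840 0.3720 -0.0050 -0.3960

o_n = [0.6060, 0.2052, 0.0423]
J₁: ẑ×o_n = [-0.2052, 0.6060, 0.0000], ω = ẑ
J2: z=[-0.1045, -0.9945, 0.0000] o=[0.1890, -0.0199, 0.0000] → [-0.0420, 0.0044, 0.3913, -0.1045, -0.9945, 0.0000]
J3: z=[-0.0000, -0.0000, -1.0000] o=[0.9448, -0.0993, 0.0000] → [0.3045, 0.3388, -0.0000, -0.0000, -0.0000, -1.0000]
J4: z=[0.9063, 0.4226, -0.0000] o=[0.7715, 0.2723, -0.5700] → [0.2588, -0.5549, 0.0091, 0.9063, 0.4226, -0.0000]
J5: z=[0.4062, -0.8712, 0.2756] o=[0.6970, 0.4322, 0.0452] → [0.0651, -0.0239, -0.1714, 0.4062, -0.8712, 0.2756]
J6: z=[0.4062, -0.8712, 0.2756] o=[0.5359, 0.3062, -0.1154] → [-0.1095, -0.0447, 0.0200, 0.4062, -0.8712, 0.2756]
q̇ = J⁺·V = [0.3220, 0.6690, 0.8840, 0.3720, -0.0050, -0.3960]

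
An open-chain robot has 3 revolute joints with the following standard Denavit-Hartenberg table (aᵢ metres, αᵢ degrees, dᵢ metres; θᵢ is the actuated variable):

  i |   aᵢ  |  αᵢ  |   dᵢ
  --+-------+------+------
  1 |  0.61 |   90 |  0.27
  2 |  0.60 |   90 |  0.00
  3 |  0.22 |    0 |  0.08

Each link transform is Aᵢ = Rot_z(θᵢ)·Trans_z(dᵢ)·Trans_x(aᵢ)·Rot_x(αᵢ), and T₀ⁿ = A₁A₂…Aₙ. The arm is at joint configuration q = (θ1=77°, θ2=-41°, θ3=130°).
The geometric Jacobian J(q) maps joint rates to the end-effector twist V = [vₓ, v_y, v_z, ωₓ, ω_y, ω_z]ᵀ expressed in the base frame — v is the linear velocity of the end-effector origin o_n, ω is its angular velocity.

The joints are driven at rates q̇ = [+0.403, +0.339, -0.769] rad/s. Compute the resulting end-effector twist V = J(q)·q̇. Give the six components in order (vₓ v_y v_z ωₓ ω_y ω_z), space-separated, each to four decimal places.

-0.1840 0.3383 0.0145 0.4438 0.4153 0.9834

o_n = [0.3675, 0.8425, -0.0912]
J₁: ẑ×o_n = [-0.8425, 0.3675, 0.0000], ω = ẑ
J2: z=[0.9744, -0.2250, 0.0000] o=[0.1372, 0.5944, 0.2700] → [0.0813, 0.3520, 0.2936, 0.9744, -0.2250, 0.0000]
J3: z=[-0.1476, -0.6392, -0.7547] o=[0.2391, 1.0356, -0.1236] → [-0.1664, -0.0921, 0.1106, -0.1476, -0.6392, -0.7547]
V = J·q̇ = [-0.1840, 0.3383, 0.0145, 0.4438, 0.4153, 0.9834]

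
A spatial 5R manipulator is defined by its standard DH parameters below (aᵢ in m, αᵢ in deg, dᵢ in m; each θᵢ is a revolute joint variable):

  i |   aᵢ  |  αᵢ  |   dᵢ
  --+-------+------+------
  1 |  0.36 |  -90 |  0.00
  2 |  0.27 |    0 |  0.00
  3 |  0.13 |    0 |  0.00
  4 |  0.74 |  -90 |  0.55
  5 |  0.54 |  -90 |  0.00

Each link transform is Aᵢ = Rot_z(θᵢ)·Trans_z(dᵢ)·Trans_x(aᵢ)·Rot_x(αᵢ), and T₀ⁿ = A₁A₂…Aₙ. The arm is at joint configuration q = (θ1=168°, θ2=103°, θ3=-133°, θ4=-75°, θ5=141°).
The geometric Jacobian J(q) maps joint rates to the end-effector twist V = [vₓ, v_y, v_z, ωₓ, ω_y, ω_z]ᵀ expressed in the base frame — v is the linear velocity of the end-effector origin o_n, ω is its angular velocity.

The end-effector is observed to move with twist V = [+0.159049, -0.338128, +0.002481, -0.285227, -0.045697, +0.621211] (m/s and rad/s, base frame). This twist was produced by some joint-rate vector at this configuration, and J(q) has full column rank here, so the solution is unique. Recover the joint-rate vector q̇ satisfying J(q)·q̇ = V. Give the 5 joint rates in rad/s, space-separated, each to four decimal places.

o_n = [-0.3654, -0.1372, 0.1113]
J₁: ẑ×o_n = [0.1372, -0.3654, 0.0000], ω = ẑ
J2: z=[-0.2079, -0.9781, 0.0000] o=[-0.3521, 0.0748, 0.0000] → [-0.1089, 0.0232, 0.0311, -0.2079, -0.9781, 0.0000]
J3: z=[-0.2079, -0.9781, 0.0000] o=[-0.2927, 0.0622, -0.2631] → [-0.3662, 0.0778, -0.0297, -0.2079, -0.9781, 0.0000]
J4: z=[-0.2079, -0.9781, 0.0000] o=[-0.4028, 0.0856, -0.1981] → [-0.3027, 0.0643, 0.0829, -0.2079, -0.9781, 0.0000]
J5: z=[-0.9448, 0.2008, 0.2588] o=[-0.3299, -0.4922, 0.5167] → [-0.1733, -0.3922, -0.3283, -0.9448, 0.2008, 0.2588]
q̇ = J⁺·V = [0.5490, 0.5170, -0.9970, 0.5840, 0.2790]

0.5490 0.5170 -0.9970 0.5840 0.2790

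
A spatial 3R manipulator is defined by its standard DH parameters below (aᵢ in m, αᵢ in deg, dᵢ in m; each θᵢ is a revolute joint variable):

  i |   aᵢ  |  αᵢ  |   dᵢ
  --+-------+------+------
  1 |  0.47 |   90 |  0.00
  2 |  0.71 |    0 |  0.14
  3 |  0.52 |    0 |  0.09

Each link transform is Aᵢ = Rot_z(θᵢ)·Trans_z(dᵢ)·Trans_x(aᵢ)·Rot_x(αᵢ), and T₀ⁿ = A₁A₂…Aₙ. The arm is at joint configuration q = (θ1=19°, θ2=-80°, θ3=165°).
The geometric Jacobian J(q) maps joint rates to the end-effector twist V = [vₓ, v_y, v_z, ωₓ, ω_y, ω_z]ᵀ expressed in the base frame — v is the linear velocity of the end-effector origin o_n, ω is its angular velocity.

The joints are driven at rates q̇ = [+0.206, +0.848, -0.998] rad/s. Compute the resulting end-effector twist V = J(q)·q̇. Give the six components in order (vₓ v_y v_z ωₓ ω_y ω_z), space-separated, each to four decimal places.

0.6361 0.3581 0.0978 -0.0488 0.1418 0.2060

o_n = [0.6787, -0.0096, -0.1812]
J₁: ẑ×o_n = [0.0096, 0.6787, -0.0000], ω = ẑ
J2: z=[0.3256, -0.9455, 0.0000] o=[0.4444, 0.1530, 0.0000] → [0.1713, 0.0590, 0.1686, 0.3256, -0.9455, 0.0000]
J3: z=[0.3256, -0.9455, 0.0000] o=[0.6065, 0.0608, -0.6992] → [-0.4898, -0.1687, 0.0453, 0.3256, -0.9455, 0.0000]
V = J·q̇ = [0.6361, 0.3581, 0.0978, -0.0488, 0.1418, 0.2060]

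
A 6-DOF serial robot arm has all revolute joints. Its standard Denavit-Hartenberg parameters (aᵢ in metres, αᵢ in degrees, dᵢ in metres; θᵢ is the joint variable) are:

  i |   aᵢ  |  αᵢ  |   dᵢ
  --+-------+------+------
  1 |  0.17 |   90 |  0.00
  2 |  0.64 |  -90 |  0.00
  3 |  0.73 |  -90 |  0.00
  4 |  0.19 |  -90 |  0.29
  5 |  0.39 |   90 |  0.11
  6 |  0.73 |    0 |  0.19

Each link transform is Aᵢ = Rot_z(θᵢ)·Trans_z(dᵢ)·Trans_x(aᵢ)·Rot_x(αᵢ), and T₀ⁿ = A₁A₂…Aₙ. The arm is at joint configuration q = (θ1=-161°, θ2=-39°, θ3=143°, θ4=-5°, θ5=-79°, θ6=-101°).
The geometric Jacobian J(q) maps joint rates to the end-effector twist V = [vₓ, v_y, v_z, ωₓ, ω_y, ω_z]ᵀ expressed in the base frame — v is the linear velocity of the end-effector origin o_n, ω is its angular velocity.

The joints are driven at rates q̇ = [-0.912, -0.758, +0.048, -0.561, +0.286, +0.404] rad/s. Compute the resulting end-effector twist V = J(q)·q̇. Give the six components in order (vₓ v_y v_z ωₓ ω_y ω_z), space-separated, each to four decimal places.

-0.7112 0.5290 -0.0538 0.0304 -0.9644 -1.4923

o_n = [-0.3189, -0.0899, 0.6531]
J₁: ẑ×o_n = [0.0899, -0.3189, 0.0000], ω = ẑ
J2: z=[-0.3256, 0.9455, 0.0000] o=[-0.1607, -0.0553, 0.0000] → [0.6175, 0.2126, 0.1608, -0.3256, 0.9455, 0.0000]
J3: z=[-0.5950, -0.2049, 0.7771] o=[-0.6310, -0.2173, -0.4028] → [-0.3153, 0.8709, -0.0118, -0.5950, -0.2049, 0.7771]
J4: z=[0.1822, 0.9074, 0.3787] o=[-0.0596, -0.4852, -0.0359] → [0.4755, -0.2237, 0.3073, 0.1822, 0.9074, 0.3787]
J5: z=[0.6610, 0.1721, -0.7304] o=[0.1316, -0.2949, 0.1820] → [0.2308, 0.0176, 0.2130, 0.6610, 0.1721, -0.7304]
J6: z=[-0.6798, 0.5495, -0.4857] o=[0.3282, 0.0429, 0.2889] → [0.1356, 0.5619, 0.4459, -0.6798, 0.5495, -0.4857]
V = J·q̇ = [-0.7112, 0.5290, -0.0538, 0.0304, -0.9644, -1.4923]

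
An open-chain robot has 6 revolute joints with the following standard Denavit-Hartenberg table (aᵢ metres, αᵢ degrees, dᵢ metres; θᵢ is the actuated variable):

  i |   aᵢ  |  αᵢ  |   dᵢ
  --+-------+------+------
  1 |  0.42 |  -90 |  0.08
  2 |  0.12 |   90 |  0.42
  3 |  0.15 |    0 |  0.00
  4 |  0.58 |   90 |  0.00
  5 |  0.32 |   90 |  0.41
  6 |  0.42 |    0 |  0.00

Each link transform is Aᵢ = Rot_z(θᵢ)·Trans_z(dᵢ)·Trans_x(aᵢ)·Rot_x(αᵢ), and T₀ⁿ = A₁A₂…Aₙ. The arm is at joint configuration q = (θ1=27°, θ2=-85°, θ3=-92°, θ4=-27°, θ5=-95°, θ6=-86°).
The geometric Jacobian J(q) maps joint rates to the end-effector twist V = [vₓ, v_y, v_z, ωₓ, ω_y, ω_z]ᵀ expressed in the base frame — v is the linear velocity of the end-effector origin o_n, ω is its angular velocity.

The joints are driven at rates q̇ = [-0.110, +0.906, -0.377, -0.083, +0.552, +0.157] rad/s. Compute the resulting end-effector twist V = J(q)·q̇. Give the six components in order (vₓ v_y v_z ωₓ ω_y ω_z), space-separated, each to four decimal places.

o_n = [0.7695, 0.1509, -0.0936]
J₁: ẑ×o_n = [-0.1509, 0.7695, 0.0000], ω = ẑ
J2: z=[-0.4540, 0.8910, 0.0000] o=[0.3742, 0.1907, 0.0800] → [-0.1547, -0.0788, -0.3341, -0.4540, 0.8910, 0.0000]
J3: z=[-0.8876, -0.4523, 0.0872] o=[0.1929, 0.5696, 0.1995] → [0.1691, -0.2099, 0.6325, -0.8876, -0.4523, 0.0872]
J4: z=[-0.8876, -0.4523, 0.0872] o=[0.2605, 0.4359, 0.1943] → [0.1551, -0.2112, 0.4832, -0.8876, -0.4523, 0.0872]
J5: z=[-0.2880, 0.3974, -0.8713] o=[0.4690, -0.0272, -0.0858] → [0.1521, -0.2641, -0.1707, -0.2880, 0.3974, -0.8713]
J6: z=[-0.4354, 0.7560, 0.4887] o=[0.6238, 0.3021, -0.4573] → [0.3489, 0.2296, -0.0443, -0.4354, 0.7560, 0.4887]
V = J·q̇ = [-0.0614, -0.1691, -0.6824, -0.2304, 1.3533, -0.5543]

-0.0614 -0.1691 -0.6824 -0.2304 1.3533 -0.5543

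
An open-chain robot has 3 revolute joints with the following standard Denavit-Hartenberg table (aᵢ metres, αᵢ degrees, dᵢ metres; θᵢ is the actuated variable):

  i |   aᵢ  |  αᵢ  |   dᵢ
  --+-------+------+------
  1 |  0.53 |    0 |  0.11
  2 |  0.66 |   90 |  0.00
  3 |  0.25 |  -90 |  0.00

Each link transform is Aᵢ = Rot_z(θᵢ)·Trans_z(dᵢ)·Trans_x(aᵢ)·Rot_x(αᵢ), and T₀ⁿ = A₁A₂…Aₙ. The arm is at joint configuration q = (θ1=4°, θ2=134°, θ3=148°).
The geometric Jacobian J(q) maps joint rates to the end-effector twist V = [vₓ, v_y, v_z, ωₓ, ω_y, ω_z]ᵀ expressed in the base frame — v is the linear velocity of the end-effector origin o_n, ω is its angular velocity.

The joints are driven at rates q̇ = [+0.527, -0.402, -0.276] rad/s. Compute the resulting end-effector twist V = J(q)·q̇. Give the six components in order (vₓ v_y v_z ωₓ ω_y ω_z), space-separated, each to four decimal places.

-0.0841 0.2615 0.0585 -0.1847 -0.2051 0.1250

o_n = [0.1958, 0.3367, 0.2425]
J₁: ẑ×o_n = [-0.3367, 0.1958, 0.0000], ω = ẑ
J2: z=[0.0000, 0.0000, 1.0000] o=[0.5287, 0.0370, 0.1100] → [-0.2998, -0.3329, 0.0000, 0.0000, 0.0000, 1.0000]
J3: z=[0.6691, 0.7431, 0.0000] o=[0.0382, 0.4786, 0.1100] → [0.0985, -0.0886, -0.2120, 0.6691, 0.7431, 0.0000]
V = J·q̇ = [-0.0841, 0.2615, 0.0585, -0.1847, -0.2051, 0.1250]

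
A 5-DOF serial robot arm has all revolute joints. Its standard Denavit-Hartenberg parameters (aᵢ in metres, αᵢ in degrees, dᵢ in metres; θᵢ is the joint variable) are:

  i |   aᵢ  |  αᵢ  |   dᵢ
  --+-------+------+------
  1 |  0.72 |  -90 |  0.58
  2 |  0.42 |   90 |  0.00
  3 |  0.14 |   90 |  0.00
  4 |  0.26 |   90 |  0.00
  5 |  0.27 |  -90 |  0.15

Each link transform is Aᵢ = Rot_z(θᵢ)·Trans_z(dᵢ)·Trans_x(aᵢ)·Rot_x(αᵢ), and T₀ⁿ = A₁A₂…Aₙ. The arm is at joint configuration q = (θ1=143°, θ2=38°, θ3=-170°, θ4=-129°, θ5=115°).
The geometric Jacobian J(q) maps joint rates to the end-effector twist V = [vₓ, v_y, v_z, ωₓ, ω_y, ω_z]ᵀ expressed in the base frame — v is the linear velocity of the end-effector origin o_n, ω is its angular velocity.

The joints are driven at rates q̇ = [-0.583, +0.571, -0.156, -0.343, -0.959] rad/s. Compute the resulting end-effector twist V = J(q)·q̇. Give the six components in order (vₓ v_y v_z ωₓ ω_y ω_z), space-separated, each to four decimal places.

0.2530 0.4187 -0.3870 0.7354 -0.6841 -0.7663

o_n = [-0.9978, 0.4353, 0.2912]
J₁: ẑ×o_n = [-0.4353, -0.9978, 0.0000], ω = ẑ
J2: z=[-0.6018, -0.7986, 0.0000] o=[-0.5750, 0.4333, 0.5800] → [0.2307, -0.1738, -0.3389, -0.6018, -0.7986, 0.0000]
J3: z=[-0.4917, 0.3705, 0.7880] o=[-0.8393, 0.6325, 0.3214] → [0.1442, -0.1398, 0.1557, -0.4917, 0.3705, 0.7880]
J4: z=[-0.4834, -0.8689, 0.1069] o=[-0.7379, 0.5865, 0.4063] → [0.1162, -0.0834, -0.1527, -0.4834, -0.8689, 0.1069]
J5: z=[-0.8723, 0.4883, 0.0247] o=[-0.7571, 0.5654, 0.1479] → [0.0732, 0.1190, 0.2310, -0.8723, 0.4883, 0.0247]
V = J·q̇ = [0.2530, 0.4187, -0.3870, 0.7354, -0.6841, -0.7663]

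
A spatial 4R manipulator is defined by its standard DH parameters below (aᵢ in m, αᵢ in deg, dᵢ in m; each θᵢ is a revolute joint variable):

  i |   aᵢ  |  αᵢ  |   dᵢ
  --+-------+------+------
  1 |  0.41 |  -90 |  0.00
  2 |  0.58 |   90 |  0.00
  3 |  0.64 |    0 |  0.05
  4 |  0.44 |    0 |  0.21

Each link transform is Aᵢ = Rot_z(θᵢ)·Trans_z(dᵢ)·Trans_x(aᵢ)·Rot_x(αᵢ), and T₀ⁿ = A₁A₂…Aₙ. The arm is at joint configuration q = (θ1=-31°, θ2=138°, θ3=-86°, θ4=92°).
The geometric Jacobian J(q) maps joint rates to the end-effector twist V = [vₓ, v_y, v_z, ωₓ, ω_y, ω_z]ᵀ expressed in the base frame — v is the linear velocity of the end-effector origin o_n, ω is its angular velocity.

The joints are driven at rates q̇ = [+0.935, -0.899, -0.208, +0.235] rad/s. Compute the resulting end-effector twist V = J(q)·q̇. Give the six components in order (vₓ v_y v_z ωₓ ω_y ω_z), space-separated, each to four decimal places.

1.1592 -0.9176 -0.4636 -0.4475 -0.7799 0.9149

o_n = [-0.4812, -0.4020, -0.9040]
J₁: ẑ×o_n = [0.4020, -0.4812, 0.0000], ω = ẑ
J2: z=[0.5150, 0.8572, 0.0000] o=[0.3514, -0.2112, 0.0000] → [-0.7749, 0.4656, 0.6154, 0.5150, 0.8572, 0.0000]
J3: z=[0.5736, -0.3446, -0.7431] o=[-0.0180, 0.0108, -0.3881] → [-0.1290, 0.6401, -0.3964, 0.5736, -0.3446, -0.7431]
J4: z=[0.5736, -0.3446, -0.7431] o=[-0.3466, -0.5366, -0.4551] → [0.2547, 0.3575, 0.0308, 0.5736, -0.3446, -0.7431]
V = J·q̇ = [1.1592, -0.9176, -0.4636, -0.4475, -0.7799, 0.9149]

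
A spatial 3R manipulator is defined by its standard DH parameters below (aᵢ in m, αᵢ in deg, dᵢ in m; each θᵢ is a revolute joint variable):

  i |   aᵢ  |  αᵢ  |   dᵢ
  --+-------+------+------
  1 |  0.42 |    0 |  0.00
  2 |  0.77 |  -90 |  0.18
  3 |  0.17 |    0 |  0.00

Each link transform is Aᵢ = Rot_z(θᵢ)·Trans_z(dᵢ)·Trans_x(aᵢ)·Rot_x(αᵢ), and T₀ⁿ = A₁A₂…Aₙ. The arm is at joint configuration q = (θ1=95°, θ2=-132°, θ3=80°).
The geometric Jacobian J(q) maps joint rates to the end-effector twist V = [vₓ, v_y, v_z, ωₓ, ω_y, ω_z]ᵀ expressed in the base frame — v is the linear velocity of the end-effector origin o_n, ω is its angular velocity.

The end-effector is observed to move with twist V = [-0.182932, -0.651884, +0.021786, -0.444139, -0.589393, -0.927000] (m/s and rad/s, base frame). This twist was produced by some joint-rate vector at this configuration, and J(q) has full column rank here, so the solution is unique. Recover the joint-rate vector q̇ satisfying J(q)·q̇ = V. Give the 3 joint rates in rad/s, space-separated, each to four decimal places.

o_n = [0.6019, -0.0628, 0.0126]
J₁: ẑ×o_n = [0.0628, 0.6019, -0.0000], ω = ẑ
J2: z=[0.0000, 0.0000, 1.0000] o=[-0.0366, 0.4184, 0.0000] → [0.4812, 0.6385, -0.0000, 0.0000, 0.0000, 1.0000]
J3: z=[0.6018, 0.7986, 0.0000] o=[0.5783, -0.0450, 0.1800] → [-0.1337, 0.1008, -0.0295, 0.6018, 0.7986, 0.0000]
q̇ = J⁺·V = [-0.3930, -0.5340, -0.7380]

-0.3930 -0.5340 -0.7380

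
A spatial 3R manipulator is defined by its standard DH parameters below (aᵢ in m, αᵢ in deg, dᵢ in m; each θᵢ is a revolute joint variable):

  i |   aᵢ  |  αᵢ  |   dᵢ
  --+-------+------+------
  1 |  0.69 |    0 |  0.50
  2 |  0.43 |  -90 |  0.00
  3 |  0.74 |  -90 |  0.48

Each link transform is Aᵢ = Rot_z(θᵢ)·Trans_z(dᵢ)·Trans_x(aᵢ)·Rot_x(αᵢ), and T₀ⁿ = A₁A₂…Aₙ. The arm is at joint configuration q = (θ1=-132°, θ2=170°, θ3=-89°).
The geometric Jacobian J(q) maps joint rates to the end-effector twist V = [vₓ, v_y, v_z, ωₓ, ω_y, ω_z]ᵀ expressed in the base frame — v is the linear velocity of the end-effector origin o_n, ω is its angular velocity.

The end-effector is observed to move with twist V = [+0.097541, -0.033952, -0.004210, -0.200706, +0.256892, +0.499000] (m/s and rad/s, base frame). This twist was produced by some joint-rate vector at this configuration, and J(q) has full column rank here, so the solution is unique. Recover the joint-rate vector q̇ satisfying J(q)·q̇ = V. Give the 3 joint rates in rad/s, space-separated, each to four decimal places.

o_n = [-0.4082, 0.1382, 1.2399]
J₁: ẑ×o_n = [-0.1382, -0.4082, 0.0000], ω = ẑ
J2: z=[0.0000, 0.0000, 1.0000] o=[-0.4617, -0.5128, 0.5000] → [-0.6509, 0.0535, 0.0000, 0.0000, 0.0000, 1.0000]
J3: z=[-0.6157, 0.7880, 0.0000] o=[-0.1229, -0.2480, 0.5000] → [0.5830, 0.4555, -0.0129, -0.6157, 0.7880, 0.0000]
q̇ = J⁺·V = [0.4530, 0.0460, 0.3260]

0.4530 0.0460 0.3260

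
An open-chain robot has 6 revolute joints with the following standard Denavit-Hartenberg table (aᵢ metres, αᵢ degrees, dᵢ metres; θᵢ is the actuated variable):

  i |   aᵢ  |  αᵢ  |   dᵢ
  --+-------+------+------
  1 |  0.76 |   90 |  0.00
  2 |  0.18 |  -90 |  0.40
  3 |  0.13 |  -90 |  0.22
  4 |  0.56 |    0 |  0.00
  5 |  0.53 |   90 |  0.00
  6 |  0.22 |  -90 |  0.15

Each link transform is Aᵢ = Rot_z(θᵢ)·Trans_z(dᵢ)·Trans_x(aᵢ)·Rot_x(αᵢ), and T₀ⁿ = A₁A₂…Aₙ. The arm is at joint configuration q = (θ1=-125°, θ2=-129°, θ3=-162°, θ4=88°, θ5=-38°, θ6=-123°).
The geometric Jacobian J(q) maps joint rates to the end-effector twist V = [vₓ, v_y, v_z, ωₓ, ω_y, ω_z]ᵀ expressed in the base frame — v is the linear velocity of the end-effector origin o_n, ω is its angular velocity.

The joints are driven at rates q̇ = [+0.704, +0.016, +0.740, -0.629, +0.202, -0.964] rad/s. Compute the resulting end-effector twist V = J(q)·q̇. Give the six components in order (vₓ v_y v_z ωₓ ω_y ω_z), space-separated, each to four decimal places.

-0.5795 -0.4303 0.0254 0.6587 -0.1372 0.1850

o_n = [-0.6419, -0.2408, 0.6456]
J₁: ẑ×o_n = [0.2408, -0.6419, 0.0000], ω = ẑ
J2: z=[-0.8192, 0.5736, 0.0000] o=[-0.4359, -0.6226, 0.0000] → [0.3703, 0.5288, -0.1945, -0.8192, 0.5736, 0.0000]
J3: z=[-0.4458, -0.6366, -0.6293] o=[-0.6986, -0.3003, -0.1399] → [-0.4626, 0.3145, 0.0095, -0.4458, -0.6366, -0.6293]
J4: z=[-0.6675, 0.7048, -0.2402] o=[-0.8742, -0.4811, -0.1823] → [0.6412, 0.4968, -0.3241, -0.6675, 0.7048, -0.2402]
J5: z=[-0.6675, 0.7048, -0.2402] o=[-0.6364, -0.1309, 0.1844] → [0.2986, 0.3092, 0.0773, -0.6675, 0.7048, -0.2402]
J6: z=[-0.7434, -0.6490, 0.1617] o=[-0.6586, 0.0209, 0.6917] → [0.0722, -0.0316, 0.2054, -0.7434, -0.6490, 0.1617]
V = J·q̇ = [-0.5795, -0.4303, 0.0254, 0.6587, -0.1372, 0.1850]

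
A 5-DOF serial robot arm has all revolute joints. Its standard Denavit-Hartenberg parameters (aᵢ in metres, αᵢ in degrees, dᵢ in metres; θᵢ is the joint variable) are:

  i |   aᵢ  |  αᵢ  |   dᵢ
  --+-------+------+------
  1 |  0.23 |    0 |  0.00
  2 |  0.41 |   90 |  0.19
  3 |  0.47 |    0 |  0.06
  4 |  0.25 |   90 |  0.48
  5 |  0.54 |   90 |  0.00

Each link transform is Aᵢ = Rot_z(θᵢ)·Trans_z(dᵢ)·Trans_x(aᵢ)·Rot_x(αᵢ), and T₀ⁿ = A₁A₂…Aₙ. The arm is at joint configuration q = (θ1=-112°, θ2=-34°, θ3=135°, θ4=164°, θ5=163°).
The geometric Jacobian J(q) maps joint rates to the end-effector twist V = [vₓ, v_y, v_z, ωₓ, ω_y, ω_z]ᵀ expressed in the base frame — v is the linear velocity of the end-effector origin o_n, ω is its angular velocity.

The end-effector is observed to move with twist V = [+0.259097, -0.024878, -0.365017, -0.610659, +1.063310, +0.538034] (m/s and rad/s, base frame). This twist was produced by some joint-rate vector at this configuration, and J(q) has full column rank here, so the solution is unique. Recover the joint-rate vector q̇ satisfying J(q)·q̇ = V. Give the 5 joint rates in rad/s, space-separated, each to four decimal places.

o_n = [-0.4337, 0.3941, 0.7553]
J₁: ẑ×o_n = [-0.3941, -0.4337, 0.0000], ω = ẑ
J2: z=[0.0000, 0.0000, 1.0000] o=[-0.0862, -0.2133, 0.0000] → [-0.6074, -0.3476, 0.0000, 0.0000, 0.0000, 1.0000]
J3: z=[-0.5592, 0.8290, 0.0000] o=[-0.4261, -0.4425, 0.1900] → [0.4687, 0.3161, -0.4615, -0.5592, 0.8290, 0.0000]
J4: z=[-0.5592, 0.8290, 0.0000] o=[-0.1841, -0.2069, 0.5223] → [0.1932, 0.1303, -0.1292, -0.5592, 0.8290, 0.0000]
J5: z=[0.7251, 0.4891, -0.4848] o=[-0.5530, 0.1232, 0.3037] → [0.3522, -0.3853, 0.1381, 0.7251, 0.4891, -0.4848]
q̇ = J⁺·V = [0.7530, -0.1660, 0.6650, 0.5580, 0.1010]

0.7530 -0.1660 0.6650 0.5580 0.1010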